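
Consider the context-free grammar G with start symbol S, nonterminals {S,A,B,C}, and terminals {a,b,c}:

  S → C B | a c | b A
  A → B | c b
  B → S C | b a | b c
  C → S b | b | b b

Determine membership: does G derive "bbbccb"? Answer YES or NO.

Convert to CNF:
  S -> C B | T0 A | T1 T2
  A -> S C | T0 T1 | T0 T2 | T2 T0
  B -> S C | T0 T1 | T0 T2
  C -> S T0 | T0 T0 | b
  T0 -> b
  T1 -> a
  T2 -> c

Fill CYK table bottom-up:
  cell(0,0) b: {C,T0}  orig:{C}
  cell(1,1) b: {C,T0}  orig:{C}
  cell(2,2) b: {C,T0}  orig:{C}
  cell(3,3) c: {T2}  orig:{}
  cell(4,4) c: {T2}  orig:{}
  cell(5,5) b: {C,T0}  orig:{C}
  cell(0,1) bb: {C}
  cell(1,2) bb: {C}
  cell(2,3) bc: {A,B}
  cell(3,4) cc: ∅
  cell(4,5) cb: {A}
  cell(0,2) bbb: ∅
  cell(1,3) bbc: {S}
  cell(2,4) bcc: ∅
  cell(3,5) ccb: ∅
  cell(0,3) bbbc: {S}
  cell(1,4) bbcc: ∅
  cell(2,5) bccb: ∅
  cell(0,4) bbbcc: ∅
  cell(1,5) bbccb: ∅
  cell(0,5) bbbccb: ∅

S ∉ T[0,5] ⇒ NO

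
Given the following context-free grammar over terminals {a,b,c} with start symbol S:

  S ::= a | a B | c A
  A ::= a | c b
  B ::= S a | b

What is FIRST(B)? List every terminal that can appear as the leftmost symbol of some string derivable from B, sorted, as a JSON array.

FIRST iteration:
[1]
  A via A→a: +{a}
  A via A→c b: +{c}
  B via B→b: +{b}
  S via S→a: +{a}
  S via S→c A: +{c}
  FIRST[S]={a,c}  FIRST[A]={a,c}  FIRST[B]={b}
[2]
  B via B→S a: +{a,c}
  FIRST[S]={a,c}  FIRST[A]={a,c}  FIRST[B]={a,b,c}
[3] (no change)
  FIRST[S]={a,c}  FIRST[A]={a,c}  FIRST[B]={a,b,c}

FIRST(B) = ["a", "b", "c"]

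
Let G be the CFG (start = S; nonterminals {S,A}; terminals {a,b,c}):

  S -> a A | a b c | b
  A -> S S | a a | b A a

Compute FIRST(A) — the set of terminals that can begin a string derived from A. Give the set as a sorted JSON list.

FIRST iteration:
round 1:
  A via A→a a: +{a}
  A via A→b A a: +{b}
  S via S→a A: +{a}
  S via S→b: +{b}
  FIRST[S]={a,b}  FIRST[A]={a,b}
round 2: (no change)
  FIRST[S]={a,b}  FIRST[A]={a,b}

FIRST(A) = ["a", "b"]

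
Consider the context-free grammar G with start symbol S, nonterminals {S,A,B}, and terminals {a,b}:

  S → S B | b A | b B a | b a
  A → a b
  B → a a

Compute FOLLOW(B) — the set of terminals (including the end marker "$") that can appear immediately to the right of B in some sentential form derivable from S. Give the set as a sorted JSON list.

FIRST sets, iterate to fixpoint:
round 1:
  A via A→a b: +{a}
  B via B→a a: +{a}
  S via S→b A: +{b}
  S: {b}  A: {a}  B: {a}
round 2: (stable)
  S: {b}  A: {a}  B: {a}

FOLLOW sets:
seed FOLLOW(S) with $
[1]
  S→S B: FOLLOW(S) ⊇ FIRST(B) = {a}; new: +{a}
  S→S B: FOLLOW(B) ⊇ FOLLOW(S) ⊇ {$,a}; new: +{$,a}
  S→b A: FOLLOW(A) ⊇ FOLLOW(S) ⊇ {$,a}; new: +{$,a}
  FOLLOW(S)={$,a}  FOLLOW(A)={$,a}  FOLLOW(B)={$,a}
[2] done
  FOLLOW(S)={$,a}  FOLLOW(A)={$,a}  FOLLOW(B)={$,a}

FOLLOW(B) = ["$", "a"]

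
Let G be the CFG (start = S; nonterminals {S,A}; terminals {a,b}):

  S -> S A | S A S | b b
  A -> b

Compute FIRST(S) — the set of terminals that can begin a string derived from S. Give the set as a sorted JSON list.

Compute FIRST by fixpoint:
round 1:
  A via A→b: +{b}
  S via S→b b: +{b}
  FIRST[S]={b}  FIRST[A]={b}
round 2: (no change)
  FIRST[S]={b}  FIRST[A]={b}

FIRST(S) = ["b"]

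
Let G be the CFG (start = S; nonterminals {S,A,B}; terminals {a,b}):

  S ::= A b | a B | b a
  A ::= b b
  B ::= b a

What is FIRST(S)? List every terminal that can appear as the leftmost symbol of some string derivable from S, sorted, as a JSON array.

FIRST sets, iterate to fixpoint:
round 1:
  A via A→b b: +{b}
  B via B→b a: +{b}
  S via S→A b: +{b}
  S via S→a B: +{a}
  FIRST[S]={a,b}  FIRST[A]={b}  FIRST[B]={b}
round 2: done
  FIRST[S]={a,b}  FIRST[A]={b}  FIRST[B]={b}

FIRST(S) = ["a", "b"]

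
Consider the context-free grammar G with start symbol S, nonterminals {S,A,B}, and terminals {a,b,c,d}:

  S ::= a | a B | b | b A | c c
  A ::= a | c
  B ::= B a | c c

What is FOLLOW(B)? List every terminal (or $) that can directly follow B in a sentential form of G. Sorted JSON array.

FIRST iteration:
iter 1:
  A via A→a: +{a}
  A via A→c: +{c}
  B via B→c c: +{c}
  S via S→a: +{a}
  S via S→b: +{b}
  S via S→c c: +{c}
  FIRST(S)={a,b,c}  FIRST(A)={a,c}  FIRST(B)={c}
iter 2: done
  FIRST(S)={a,b,c}  FIRST(A)={a,c}  FIRST(B)={c}

Compute FOLLOW by fixpoint:
initialize: $ ∈ FOLLOW(S)
[1]
  B→B a: FOLLOW(B) ⊇ FIRST(a) = {a}; new: +{a}
  S→a B: FOLLOW(B) ⊇ FOLLOW(S) ⊇ {$}; new: +{$}
  S→b A: FOLLOW(A) ⊇ FOLLOW(S) ⊇ {$}; new: +{$}
  S: {$}  A: {$}  B: {$,a}
[2] (stable)
  S: {$}  A: {$}  B: {$,a}

FOLLOW(B) = ["$", "a"]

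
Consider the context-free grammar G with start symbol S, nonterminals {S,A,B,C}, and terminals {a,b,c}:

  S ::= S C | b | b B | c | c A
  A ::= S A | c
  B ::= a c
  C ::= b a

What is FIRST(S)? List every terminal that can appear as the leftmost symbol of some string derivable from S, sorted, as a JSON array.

FIRST sets, iterate to fixpoint:
round 1:
  A via A→c: +{c}
  B via B→a c: +{a}
  C via C→b a: +{b}
  S via S→b: +{b}
  S via S→c: +{c}
  FIRST(S)={b,c}  FIRST(A)={c}  FIRST(B)={a}  FIRST(C)={b}
round 2:
  A via A→S A: +{b}
  FIRST(S)={b,c}  FIRST(A)={b,c}  FIRST(B)={a}  FIRST(C)={b}
round 3: (stable)
  FIRST(S)={b,c}  FIRST(A)={b,c}  FIRST(B)={a}  FIRST(C)={b}

FIRST(S) = ["b", "c"]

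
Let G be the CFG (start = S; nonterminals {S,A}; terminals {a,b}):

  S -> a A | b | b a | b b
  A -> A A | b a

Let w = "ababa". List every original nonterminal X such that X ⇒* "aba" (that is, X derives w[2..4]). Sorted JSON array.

CNF form of G:
  S -> T0 T0 | T0 T1 | T1 A | b
  A -> A A | T0 T1
  T0 -> b
  T1 -> a

CYK table (by increasing span) (cells [i..j] with 2 ≤ i ≤ j ≤ 4 only):
  T[2,2] 'a' = {T1}  orig:{}
  T[3,3] 'b' = {S,T0}  orig:{S}
  T[4,4] 'a' = {T1}  orig:{}
  T[2,3] 'ab' = ∅
  T[3,4] 'ba' = {A,S}
  T[2,4] 'aba' = {S}

Original NTs in T[2,4] deriving "aba": ["S"]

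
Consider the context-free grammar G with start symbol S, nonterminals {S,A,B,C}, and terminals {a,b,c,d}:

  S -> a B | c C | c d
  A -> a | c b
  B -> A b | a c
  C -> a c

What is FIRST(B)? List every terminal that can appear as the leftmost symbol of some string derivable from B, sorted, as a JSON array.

FIRST sets, iterate to fixpoint:
pass 1:
  A via A→a: +{a}
  A via A→c b: +{c}
  B via B→A b: +{a,c}
  C via C→a c: +{a}
  S via S→a B: +{a}
  S via S→c C: +{c}
  S: {a,c}  A: {a,c}  B: {a,c}  C: {a}
pass 2: (no change)
  S: {a,c}  A: {a,c}  B: {a,c}  C: {a}

FIRST(B) = ["a", "c"]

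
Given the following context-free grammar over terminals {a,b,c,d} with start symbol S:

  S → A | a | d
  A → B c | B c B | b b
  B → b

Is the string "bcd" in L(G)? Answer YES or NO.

CNF form of G:
  S -> B T0 | B X3 | T1 T1 | a | d
  A -> B T0 | B X2 | T1 T1
  B -> b
  T0 -> c
  T1 -> b
  X2 -> T0 B
  X3 -> T0 B

Fill CYK table bottom-up:
  cell(0,0) b: {B,T1}  orig:{B}
  cell(1,1) c: {T0}  orig:{}
  cell(2,2) d: {S}
  cell(0,1) bc: {A,S}
  cell(1,2) cd: ∅
  cell(0,2) bcd: ∅

S ∉ T[0,2] ⇒ NO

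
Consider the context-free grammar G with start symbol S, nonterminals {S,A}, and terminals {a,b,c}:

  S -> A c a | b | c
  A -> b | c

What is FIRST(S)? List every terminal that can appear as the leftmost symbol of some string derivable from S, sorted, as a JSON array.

FIRST iteration:
[1]
  A via A→b: +{b}
  A via A→c: +{c}
  S via S→A c a: +{b,c}
  S: {b,c}  A: {b,c}
[2] done
  S: {b,c}  A: {b,c}

FIRST(S) = ["b", "c"]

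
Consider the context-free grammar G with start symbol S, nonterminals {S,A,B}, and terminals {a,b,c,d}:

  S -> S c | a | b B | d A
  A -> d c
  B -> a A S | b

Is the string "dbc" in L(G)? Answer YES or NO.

Convert to CNF:
  S -> S T1 | T0 A | T3 B | a
  A -> T0 T1
  B -> T2 X4 | b
  T0 -> d
  T1 -> c
  T2 -> a
  T3 -> b
  X4 -> A S

CYK fill:
  [0..0]={T0}  "d"  orig:{}
  [1..1]={B,T3}  "b"  orig:{B}
  [2..2]={T1}  "c"  orig:{}
  [0..1]=∅  "db"
  [1..2]=∅  "bc"
  [0..2]=∅  "dbc"

S ∉ T[0,2] ⇒ NO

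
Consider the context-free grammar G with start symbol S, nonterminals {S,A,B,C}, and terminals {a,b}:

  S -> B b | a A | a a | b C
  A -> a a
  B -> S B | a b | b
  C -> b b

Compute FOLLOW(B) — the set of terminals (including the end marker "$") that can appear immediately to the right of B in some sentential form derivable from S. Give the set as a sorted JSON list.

Compute FIRST by fixpoint:
iter 1:
  A via A→a a: +{a}
  B via B→a b: +{a}
  B via B→b: +{b}
  C via C→b b: +{b}
  S via S→B b: +{a,b}
  S: {a,b}  A: {a}  B: {a,b}  C: {b}
iter 2: — fixpoint
  S: {a,b}  A: {a}  B: {a,b}  C: {b}

FOLLOW iteration:
seed FOLLOW(S) with $
[1]
  B→S B: FOLLOW(S) ⊇ FIRST(B) = {a,b}; new: +{a,b}
  S→B b: FOLLOW(B) ⊇ FIRST(b) = {b}; new: +{b}
  S→a A: FOLLOW(A) ⊇ FOLLOW(S) ⊇ {$,a,b}; new: +{$,a,b}
  S→b C: FOLLOW(C) ⊇ FOLLOW(S) ⊇ {$,a,b}; new: +{$,a,b}
  S: {$,a,b}  A: {$,a,b}  B: {b}  C: {$,a,b}
[2] done
  S: {$,a,b}  A: {$,a,b}  B: {b}  C: {$,a,b}

FOLLOW(B) = ["b"]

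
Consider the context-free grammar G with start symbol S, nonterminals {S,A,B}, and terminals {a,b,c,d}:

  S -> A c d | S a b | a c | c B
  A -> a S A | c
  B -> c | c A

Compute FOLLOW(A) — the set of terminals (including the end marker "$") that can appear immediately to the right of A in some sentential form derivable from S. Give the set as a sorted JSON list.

Compute FIRST by fixpoint:
[1]
  A via A→a S A: +{a}
  A via A→c: +{c}
  B via B→c: +{c}
  S via S→A c d: +{a,c}
  FIRST(S)={a,c}  FIRST(A)={a,c}  FIRST(B)={c}
[2] (no change)
  FIRST(S)={a,c}  FIRST(A)={a,c}  FIRST(B)={c}

FOLLOW iteration:
seed FOLLOW(S) with $
round 1:
  A→a S A: FOLLOW(S) ⊇ FIRST(A) = {a,c}; new: +{a,c}
  S→A c d: FOLLOW(A) ⊇ FIRST(c) = {c}; new: +{c}
  S→c B: FOLLOW(B) ⊇ FOLLOW(S) ⊇ {$,a,c}; new: +{$,a,c}
  S: {$,a,c}  A: {c}  B: {$,a,c}
round 2:
  B→c A: FOLLOW(A) ⊇ FOLLOW(B) ⊇ {$,a,c}; new: +{$,a}
  S: {$,a,c}  A: {$,a,c}  B: {$,a,c}
round 3: — fixpoint
  S: {$,a,c}  A: {$,a,c}  B: {$,a,c}

FOLLOW(A) = ["$", "a", "c"]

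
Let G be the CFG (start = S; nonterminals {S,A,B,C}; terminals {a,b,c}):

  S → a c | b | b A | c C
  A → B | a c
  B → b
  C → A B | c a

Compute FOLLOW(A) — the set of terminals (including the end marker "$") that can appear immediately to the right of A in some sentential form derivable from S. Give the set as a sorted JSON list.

FIRST sets, iterate to fixpoint:
[1]
  A via A→a c: +{a}
  B via B→b: +{b}
  C via C→A B: +{a}
  C via C→c a: +{c}
  S via S→a c: +{a}
  S via S→b: +{b}
  S via S→c C: +{c}
  S: {a,b,c}  A: {a}  B: {b}  C: {a,c}
[2]
  A via A→B: +{b}
  C via C→A B: +{b}
  S: {a,b,c}  A: {a,b}  B: {b}  C: {a,b,c}
[3] (stable)
  S: {a,b,c}  A: {a,b}  B: {b}  C: {a,b,c}

FOLLOW sets:
seed FOLLOW(S) with $
round 1:
  C→A B: FOLLOW(A) ⊇ FIRST(B) = {b}; new: +{b}
  S→b A: FOLLOW(A) ⊇ FOLLOW(S) ⊇ {$}; new: +{$}
  S→c C: FOLLOW(C) ⊇ FOLLOW(S) ⊇ {$}; new: +{$}
  FOLLOW[S]={$}  FOLLOW[A]={$,b}  FOLLOW[B]={}  FOLLOW[C]={$}
round 2:
  A→B: FOLLOW(B) ⊇ FOLLOW(A) ⊇ {$,b}; new: +{$,b}
  FOLLOW[S]={$}  FOLLOW[A]={$,b}  FOLLOW[B]={$,b}  FOLLOW[C]={$}
round 3: (no change)
  FOLLOW[S]={$}  FOLLOW[A]={$,b}  FOLLOW[B]={$,b}  FOLLOW[C]={$}

FOLLOW(A) = ["$", "b"]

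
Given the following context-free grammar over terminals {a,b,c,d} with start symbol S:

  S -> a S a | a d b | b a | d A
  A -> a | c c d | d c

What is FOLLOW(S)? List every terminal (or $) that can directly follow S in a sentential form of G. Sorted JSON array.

FIRST iteration:
iter 1:
  A via A→a: +{a}
  A via A→c c d: +{c}
  A via A→d c: +{d}
  S via S→a S a: +{a}
  S via S→b a: +{b}
  S via S→d A: +{d}
  FIRST[S]={a,b,d}  FIRST[A]={a,c,d}
iter 2: (stable)
  FIRST[S]={a,b,d}  FIRST[A]={a,c,d}

FOLLOW sets:
seed FOLLOW(S) with $
pass 1:
  S→a S a: FOLLOW(S) ⊇ FIRST(a) = {a}; new: +{a}
  S→d A: FOLLOW(A) ⊇ FOLLOW(S) ⊇ {$,a}; new: +{$,a}
  FOLLOW[S]={$,a}  FOLLOW[A]={$,a}
pass 2: (stable)
  FOLLOW[S]={$,a}  FOLLOW[A]={$,a}

FOLLOW(S) = ["$", "a"]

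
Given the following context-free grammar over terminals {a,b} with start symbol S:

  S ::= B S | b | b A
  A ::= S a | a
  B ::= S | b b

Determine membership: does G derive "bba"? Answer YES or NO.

Convert to CNF:
  S -> B S | T1 A | b
  A -> S T0 | a
  B -> B S | T1 A | T1 T1 | b
  T0 -> a
  T1 -> b

CYK table (by increasing span):
  T[0,0] 'b' = {B,S,T1}  orig:{B,S}
  T[1,1] 'b' = {B,S,T1}  orig:{B,S}
  T[2,2] 'a' = {A,T0}  orig:{A}
  T[0,1] 'bb' = {B,S}
  T[1,2] 'ba' = {A,B,S}
  T[0,2] 'bba' = {A,B,S}

S ∈ T[0,2] ⇒ YES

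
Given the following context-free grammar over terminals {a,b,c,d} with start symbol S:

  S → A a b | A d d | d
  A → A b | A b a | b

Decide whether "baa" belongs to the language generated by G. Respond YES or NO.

CNF form of G:
  S -> A X4 | A X5 | d
  A -> A T0 | A X3 | b
  T0 -> b
  T1 -> a
  T2 -> d
  X3 -> T0 T1
  X4 -> T1 T0
  X5 -> T2 T2

CYK fill:
  cell(0,0) b: {A,T0}  orig:{A}
  cell(1,1) a: {T1}  orig:{}
  cell(2,2) a: {T1}  orig:{}
  cell(0,1) ba: {X3}  orig:{}
  cell(1,2) aa: ∅
  cell(0,2) baa: ∅

S ∉ T[0,2] ⇒ NO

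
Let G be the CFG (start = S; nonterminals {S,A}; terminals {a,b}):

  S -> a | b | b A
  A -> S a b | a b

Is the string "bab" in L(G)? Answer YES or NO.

CNF form of G:
  S -> T1 A | a | b
  A -> S X2 | T0 T1
  T0 -> a
  T1 -> b
  X2 -> T0 T1

CYK fill:
  [0..0]={S,T1}  "b"  orig:{S}
  [1..1]={S,T0}  "a"  orig:{S}
  [2..2]={S,T1}  "b"  orig:{S}
  [0..1]=∅  "ba"
  [1..2]={A,X2}  "ab"  orig:{A}
  [0..2]={A,S}  "bab"

S ∈ T[0,2] ⇒ YES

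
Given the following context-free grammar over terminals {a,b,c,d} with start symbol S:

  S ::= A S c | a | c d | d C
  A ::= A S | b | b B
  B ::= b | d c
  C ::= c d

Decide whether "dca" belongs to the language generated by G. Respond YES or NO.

CNF form of G:
  S -> A X3 | T1 C | T2 T1 | a
  A -> A S | T0 B | b
  B -> T1 T2 | b
  C -> T2 T1
  T0 -> b
  T1 -> d
  T2 -> c
  X3 -> S T2

CYK fill:
  [0..0]={T1}  "d"  orig:{}
  [1..1]={T2}  "c"  orig:{}
  [2..2]={S}  "a"
  [0..1]={B}  "dc"
  [1..2]=∅  "ca"
  [0..2]=∅  "dca"

S ∉ T[0,2] ⇒ NO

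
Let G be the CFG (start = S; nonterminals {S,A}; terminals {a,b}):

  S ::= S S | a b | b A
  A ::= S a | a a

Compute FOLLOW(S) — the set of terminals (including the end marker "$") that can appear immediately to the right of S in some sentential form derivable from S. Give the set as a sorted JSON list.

FIRST sets, iterate to fixpoint:
round 1:
  A via A→a a: +{a}
  S via S→a b: +{a}
  S via S→b A: +{b}
  FIRST(S)={a,b}  FIRST(A)={a}
round 2:
  A via A→S a: +{b}
  FIRST(S)={a,b}  FIRST(A)={a,b}
round 3: (no change)
  FIRST(S)={a,b}  FIRST(A)={a,b}

FOLLOW sets:
seed FOLLOW(S) with $
iter 1:
  A→S a: FOLLOW(S) ⊇ FIRST(a) = {a}; new: +{a}
  S→S S: FOLLOW(S) ⊇ FIRST(S) = {a,b}; new: +{b}
  S→b A: FOLLOW(A) ⊇ FOLLOW(S) ⊇ {$,a,b}; new: +{$,a,b}
  FOLLOW[S]={$,a,b}  FOLLOW[A]={$,a,b}
iter 2: (no change)
  FOLLOW[S]={$,a,b}  FOLLOW[A]={$,a,b}

FOLLOW(S) = ["$", "a", "b"]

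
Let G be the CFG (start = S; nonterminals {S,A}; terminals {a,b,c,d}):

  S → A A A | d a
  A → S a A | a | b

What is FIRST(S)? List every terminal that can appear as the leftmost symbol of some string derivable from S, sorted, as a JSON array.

FIRST iteration:
pass 1:
  A via A→a: +{a}
  A via A→b: +{b}
  S via S→A A A: +{a,b}
  S via S→d a: +{d}
  FIRST(S)={a,b,d}  FIRST(A)={a,b}
pass 2:
  A via A→S a A: +{d}
  FIRST(S)={a,b,d}  FIRST(A)={a,b,d}
pass 3: — fixpoint
  FIRST(S)={a,b,d}  FIRST(A)={a,b,d}

FIRST(S) = ["a", "b", "d"]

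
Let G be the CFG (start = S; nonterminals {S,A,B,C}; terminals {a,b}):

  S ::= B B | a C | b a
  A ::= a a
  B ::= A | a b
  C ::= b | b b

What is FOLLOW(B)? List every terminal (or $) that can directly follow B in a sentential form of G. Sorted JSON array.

FIRST sets, iterate to fixpoint:
iter 1:
  A via A→a a: +{a}
  B via B→A: +{a}
  C via C→b: +{b}
  S via S→B B: +{a}
  S via S→b a: +{b}
  FIRST(S)={a,b}  FIRST(A)={a}  FIRST(B)={a}  FIRST(C)={b}
iter 2: — fixpoint
  FIRST(S)={a,b}  FIRST(A)={a}  FIRST(B)={a}  FIRST(C)={b}

Compute FOLLOW by fixpoint:
initialize: $ ∈ FOLLOW(S)
round 1:
  S→B B: FOLLOW(B) ⊇ FIRST(B) = {a}; new: +{a}
  S→B B: FOLLOW(B) ⊇ FOLLOW(S) ⊇ {$}; new: +{$}
  S→a C: FOLLOW(C) ⊇ FOLLOW(S) ⊇ {$}; new: +{$}
  S: {$}  A: {}  B: {$,a}  C: {$}
round 2:
  B→A: FOLLOW(A) ⊇ FOLLOW(B) ⊇ {$,a}; new: +{$,a}
  S: {$}  A: {$,a}  B: {$,a}  C: {$}
round 3: (no change)
  S: {$}  A: {$,a}  B: {$,a}  C: {$}

FOLLOW(B) = ["$", "a"]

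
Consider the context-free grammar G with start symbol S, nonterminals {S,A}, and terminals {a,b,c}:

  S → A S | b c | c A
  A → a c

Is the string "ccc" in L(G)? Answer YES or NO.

Convert to CNF:
  S -> A S | T1 A | T2 T1
  A -> T0 T1
  T0 -> a
  T1 -> c
  T2 -> b

CYK fill:
  [0..0]={T1}  "c"  orig:{}
  [1..1]={T1}  "c"  orig:{}
  [2..2]={T1}  "c"  orig:{}
  [0..1]=∅  "cc"
  [1..2]=∅  "cc"
  [0..2]=∅  "ccc"

S ∉ T[0,2] ⇒ NO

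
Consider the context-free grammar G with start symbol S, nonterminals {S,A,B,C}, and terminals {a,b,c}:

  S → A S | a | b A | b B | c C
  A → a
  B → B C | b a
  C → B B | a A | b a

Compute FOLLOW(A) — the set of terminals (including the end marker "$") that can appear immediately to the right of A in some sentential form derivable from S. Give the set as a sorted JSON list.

FIRST sets, iterate to fixpoint:
pass 1:
  A via A→a: +{a}
  B via B→b a: +{b}
  C via C→B B: +{b}
  C via C→a A: +{a}
  S via S→A S: +{a}
  S via S→b A: +{b}
  S via S→c C: +{c}
  FIRST(S)={a,b,c}  FIRST(A)={a}  FIRST(B)={b}  FIRST(C)={a,b}
pass 2: (stable)
  FIRST(S)={a,b,c}  FIRST(A)={a}  FIRST(B)={b}  FIRST(C)={a,b}

FOLLOW sets:
FOLLOW(S) := {$}
iter 1:
  B→B C: FOLLOW(B) ⊇ FIRST(C) = {a,b}; new: +{a,b}
  B→B C: FOLLOW(C) ⊇ FOLLOW(B) ⊇ {a,b}; new: +{a,b}
  C→a A: FOLLOW(A) ⊇ FOLLOW(C) ⊇ {a,b}; new: +{a,b}
  S→A S: FOLLOW(A) ⊇ FIRST(S) = {a,b,c}; new: +{c}
  S→b A: FOLLOW(A) ⊇ FOLLOW(S) ⊇ {$}; new: +{$}
  S→b B: FOLLOW(B) ⊇ FOLLOW(S) ⊇ {$}; new: +{$}
  S→c C: FOLLOW(C) ⊇ FOLLOW(S) ⊇ {$}; new: +{$}
  FOLLOW(S)={$}  FOLLOW(A)={$,a,b,c}  FOLLOW(B)={$,a,b}  FOLLOW(C)={$,a,b}
iter 2: done
  FOLLOW(S)={$}  FOLLOW(A)={$,a,b,c}  FOLLOW(B)={$,a,b}  FOLLOW(C)={$,a,b}

FOLLOW(A) = ["$", "a", "b", "c"]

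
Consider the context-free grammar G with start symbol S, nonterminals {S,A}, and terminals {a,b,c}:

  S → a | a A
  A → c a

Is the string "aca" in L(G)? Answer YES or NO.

CNF form of G:
  S -> T1 A | a
  A -> T0 T1
  T0 -> c
  T1 -> a

CYK fill:
  T[0,0] 'a' = {S,T1}  orig:{S}
  T[1,1] 'c' = {T0}  orig:{}
  T[2,2] 'a' = {S,T1}  orig:{S}
  T[0,1] 'ac' = ∅
  T[1,2] 'ca' = {A}
  T[0,2] 'aca' = {S}

S ∈ T[0,2] ⇒ YES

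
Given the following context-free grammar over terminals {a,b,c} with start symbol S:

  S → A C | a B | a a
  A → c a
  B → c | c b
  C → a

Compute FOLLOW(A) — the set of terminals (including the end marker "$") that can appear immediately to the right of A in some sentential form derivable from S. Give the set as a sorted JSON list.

FIRST sets, iterate to fixpoint:
[1]
  A via A→c a: +{c}
  B via B→c: +{c}
  C via C→a: +{a}
  S via S→A C: +{c}
  S via S→a B: +{a}
  FIRST(S)={a,c}  FIRST(A)={c}  FIRST(B)={c}  FIRST(C)={a}
[2] — fixpoint
  FIRST(S)={a,c}  FIRST(A)={c}  FIRST(B)={c}  FIRST(C)={a}

Compute FOLLOW by fixpoint:
seed FOLLOW(S) with $
pass 1:
  S→A C: FOLLOW(A) ⊇ FIRST(C) = {a}; new: +{a}
  S→A C: FOLLOW(C) ⊇ FOLLOW(S) ⊇ {$}; new: +{$}
  S→a B: FOLLOW(B) ⊇ FOLLOW(S) ⊇ {$}; new: +{$}
  S: {$}  A: {a}  B: {$}  C: {$}
pass 2: done
  S: {$}  A: {a}  B: {$}  C: {$}

FOLLOW(A) = ["a"]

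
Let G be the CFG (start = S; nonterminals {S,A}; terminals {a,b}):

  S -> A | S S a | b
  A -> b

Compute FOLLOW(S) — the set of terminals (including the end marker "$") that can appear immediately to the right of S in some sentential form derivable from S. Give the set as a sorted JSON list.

Compute FIRST by fixpoint:
round 1:
  A via A→b: +{b}
  S via S→A: +{b}
  FIRST[S]={b}  FIRST[A]={b}
round 2: — fixpoint
  FIRST[S]={b}  FIRST[A]={b}

Compute FOLLOW by fixpoint:
initialize: $ ∈ FOLLOW(S)
[1]
  S→A: FOLLOW(A) ⊇ FOLLOW(S) ⊇ {$}; new: +{$}
  S→S S a: FOLLOW(S) ⊇ FIRST(S) = {b}; new: +{b}
  S→S S a: FOLLOW(S) ⊇ FIRST(a) = {a}; new: +{a}
  S: {$,a,b}  A: {$}
[2]
  S→A: FOLLOW(A) ⊇ FOLLOW(S) ⊇ {$,a,b}; new: +{a,b}
  S: {$,a,b}  A: {$,a,b}
[3] done
  S: {$,a,b}  A: {$,a,b}

FOLLOW(S) = ["$", "a", "b"]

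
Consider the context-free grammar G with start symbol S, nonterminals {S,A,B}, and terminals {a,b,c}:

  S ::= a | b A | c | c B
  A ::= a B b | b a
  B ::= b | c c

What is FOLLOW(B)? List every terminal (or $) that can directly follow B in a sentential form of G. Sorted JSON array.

Compute FIRST by fixpoint:
[1]
  A via A→a B b: +{a}
  A via A→b a: +{b}
  B via B→b: +{b}
  B via B→c c: +{c}
  S via S→a: +{a}
  S via S→b A: +{b}
  S via S→c: +{c}
  FIRST(S)={a,b,c}  FIRST(A)={a,b}  FIRST(B)={b,c}
[2] — fixpoint
  FIRST(S)={a,b,c}  FIRST(A)={a,b}  FIRST(B)={b,c}

FOLLOW iteration:
FOLLOW(S) := {$}
round 1:
  A→a B b: FOLLOW(B) ⊇ FIRST(b) = {b}; new: +{b}
  S→b A: FOLLOW(A) ⊇ FOLLOW(S) ⊇ {$}; new: +{$}
  S→c B: FOLLOW(B) ⊇ FOLLOW(S) ⊇ {$}; new: +{$}
  S: {$}  A: {$}  B: {$,b}
round 2: (stable)
  S: {$}  A: {$}  B: {$,b}

FOLLOW(B) = ["$", "b"]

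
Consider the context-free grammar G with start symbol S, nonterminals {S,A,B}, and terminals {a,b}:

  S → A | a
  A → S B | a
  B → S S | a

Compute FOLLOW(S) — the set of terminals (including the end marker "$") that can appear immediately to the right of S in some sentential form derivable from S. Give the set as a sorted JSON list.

FIRST iteration:
pass 1:
  A via A→a: +{a}
  B via B→a: +{a}
  S via S→A: +{a}
  FIRST(S)={a}  FIRST(A)={a}  FIRST(B)={a}
pass 2: done
  FIRST(S)={a}  FIRST(A)={a}  FIRST(B)={a}

FOLLOW iteration:
FOLLOW(S) := {$}
iter 1:
  A→S B: FOLLOW(S) ⊇ FIRST(B) = {a}; new: +{a}
  S→A: FOLLOW(A) ⊇ FOLLOW(S) ⊇ {$,a}; new: +{$,a}
  S: {$,a}  A: {$,a}  B: {}
iter 2:
  A→S B: FOLLOW(B) ⊇ FOLLOW(A) ⊇ {$,a}; new: +{$,a}
  S: {$,a}  A: {$,a}  B: {$,a}
iter 3: done
  S: {$,a}  A: {$,a}  B: {$,a}

FOLLOW(S) = ["$", "a"]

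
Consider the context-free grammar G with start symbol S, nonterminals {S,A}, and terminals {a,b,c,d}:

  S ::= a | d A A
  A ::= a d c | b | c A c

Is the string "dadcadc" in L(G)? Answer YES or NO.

Convert to CNF:
  S -> T1 X5 | a
  A -> T0 X3 | T2 X4 | b
  T0 -> a
  T1 -> d
  T2 -> c
  X3 -> T1 T2
  X4 -> A T2
  X5 -> A A

CYK fill:
  T[0,0] 'd' = {T1}  orig:{}
  T[1,1] 'a' = {S,T0}  orig:{S}
  T[2,2] 'd' = {T1}  orig:{}
  T[3,3] 'c' = {T2}  orig:{}
  T[4,4] 'a' = {S,T0}  orig:{S}
  T[5,5] 'd' = {T1}  orig:{}
  T[6,6] 'c' = {T2}  orig:{}
  T[0,1] 'da' = ∅
  T[1,2] 'ad' = ∅
  T[2,3] 'dc' = {X3}  orig:{}
  T[3,4] 'ca' = ∅
  T[4,5] 'ad' = ∅
  T[5,6] 'dc' = {X3}  orig:{}
  T[0,2] 'dad' = ∅
  T[1,3] 'adc' = {A}
  T[2,4] 'dca' = ∅
  T[3,5] 'cad' = ∅
  T[4,6] 'adc' = {A}
  T[0,3] 'dadc' = ∅
  T[1,4] 'adca' = ∅
  T[2,5] 'dcad' = ∅
  T[3,6] 'cadc' = ∅
  T[0,4] 'dadca' = ∅
  T[1,5] 'adcad' = ∅
  T[2,6] 'dcadc' = ∅
  T[0,5] 'dadcad' = ∅
  T[1,6] 'adcadc' = {X5}  orig:{}
  T[0,6] 'dadcadc' = {S}

S ∈ T[0,6] ⇒ YES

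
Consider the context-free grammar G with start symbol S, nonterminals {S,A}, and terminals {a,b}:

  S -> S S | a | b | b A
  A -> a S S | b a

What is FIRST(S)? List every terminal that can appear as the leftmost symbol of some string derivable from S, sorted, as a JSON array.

FIRST sets, iterate to fixpoint:
[1]
  A via A→a S S: +{a}
  A via A→b a: +{b}
  S via S→a: +{a}
  S via S→b: +{b}
  FIRST[S]={a,b}  FIRST[A]={a,b}
[2] — fixpoint
  FIRST[S]={a,b}  FIRST[A]={a,b}

FIRST(S) = ["a", "b"]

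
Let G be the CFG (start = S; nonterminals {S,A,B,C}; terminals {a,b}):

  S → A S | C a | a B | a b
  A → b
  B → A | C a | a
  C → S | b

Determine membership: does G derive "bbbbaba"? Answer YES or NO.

CNF form of G:
  S -> A S | C T0 | T0 B | T0 T1
  A -> b
  B -> C T0 | a | b
  C -> A S | C T0 | T0 B | T0 T1 | b
  T0 -> a
  T1 -> b

CYK table (by increasing span):
  [0..0]={A,B,C,T1}  "b"  orig:{A,B,C}
  [1..1]={A,B,C,T1}  "b"  orig:{A,B,C}
  [2..2]={A,B,C,T1}  "b"  orig:{A,B,C}
  [3..3]={A,B,C,T1}  "b"  orig:{A,B,C}
  [4..4]={B,T0}  "a"  orig:{B}
  [5..5]={A,B,C,T1}  "b"  orig:{A,B,C}
  [6..6]={B,T0}  "a"  orig:{B}
  [0..1]=∅  "bb"
  [1..2]=∅  "bb"
  [2..3]=∅  "bb"
  [3..4]={B,C,S}  "ba"
  [4..5]={C,S}  "ab"
  [5..6]={B,C,S}  "ba"
  [0..2]=∅  "bbb"
  [1..3]=∅  "bbb"
  [2..4]={C,S}  "bba"
  [3..5]={C,S}  "bab"
  [4..6]={B,C,S}  "aba"
  [0..3]=∅  "bbbb"
  [1..4]={C,S}  "bbba"
  [2..5]={C,S}  "bbab"
  [3..6]={B,C,S}  "baba"
  [0..4]={C,S}  "bbbba"
  [1..5]={C,S}  "bbbab"
  [2..6]={B,C,S}  "bbaba"
  [0..5]={C,S}  "bbbbab"
  [1..6]={B,C,S}  "bbbaba"
  [0..6]={B,C,S}  "bbbbaba"

S ∈ T[0,6] ⇒ YES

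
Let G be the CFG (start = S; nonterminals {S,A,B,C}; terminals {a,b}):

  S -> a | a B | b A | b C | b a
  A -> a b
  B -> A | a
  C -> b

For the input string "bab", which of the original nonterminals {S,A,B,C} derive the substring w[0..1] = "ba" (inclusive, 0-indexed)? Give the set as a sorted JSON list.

Convert to CNF:
  S -> T0 B | T1 A | T1 C | T1 T0 | a
  A -> T0 T1
  B -> T0 T1 | a
  C -> b
  T0 -> a
  T1 -> b

CYK table (by increasing span), restricted to cells inside w[0..1]:
  cell(0,0) b: {C,T1}  orig:{C}
  cell(1,1) a: {B,S,T0}  orig:{B,S}
  cell(0,1) ba: {S}

Original NTs in T[0,1] deriving "ba": ["S"]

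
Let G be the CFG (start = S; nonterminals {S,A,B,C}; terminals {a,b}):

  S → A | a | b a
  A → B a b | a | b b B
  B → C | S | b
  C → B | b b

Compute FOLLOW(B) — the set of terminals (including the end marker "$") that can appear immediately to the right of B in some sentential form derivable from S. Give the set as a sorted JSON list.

FIRST iteration:
iter 1:
  A via A→a: +{a}
  A via A→b b B: +{b}
  B via B→b: +{b}
  C via C→B: +{b}
  S via S→A: +{a,b}
  FIRST(S)={a,b}  FIRST(A)={a,b}  FIRST(B)={b}  FIRST(C)={b}
iter 2:
  B via B→S: +{a}
  C via C→B: +{a}
  FIRST(S)={a,b}  FIRST(A)={a,b}  FIRST(B)={a,b}  FIRST(C)={a,b}
iter 3: (no change)
  FIRST(S)={a,b}  FIRST(A)={a,b}  FIRST(B)={a,b}  FIRST(C)={a,b}

FOLLOW iteration:
FOLLOW(S) := {$}
iter 1:
  A→B a b: FOLLOW(B) ⊇ FIRST(a) = {a}; new: +{a}
  B→C: FOLLOW(C) ⊇ FOLLOW(B) ⊇ {a}; new: +{a}
  B→S: FOLLOW(S) ⊇ FOLLOW(B) ⊇ {a}; new: +{a}
  S→A: FOLLOW(A) ⊇ FOLLOW(S) ⊇ {$,a}; new: +{$,a}
  S: {$,a}  A: {$,a}  B: {a}  C: {a}
iter 2:
  A→b b B: FOLLOW(B) ⊇ FOLLOW(A) ⊇ {$,a}; new: +{$}
  B→C: FOLLOW(C) ⊇ FOLLOW(B) ⊇ {$,a}; new: +{$}
  S: {$,a}  A: {$,a}  B: {$,a}  C: {$,a}
iter 3: (stable)
  S: {$,a}  A: {$,a}  B: {$,a}  C: {$,a}

FOLLOW(B) = ["$", "a"]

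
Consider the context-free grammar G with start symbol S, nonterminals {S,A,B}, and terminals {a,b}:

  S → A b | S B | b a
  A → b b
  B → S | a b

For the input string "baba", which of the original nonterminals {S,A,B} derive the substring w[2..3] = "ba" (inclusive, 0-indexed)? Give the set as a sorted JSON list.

CNF form of G:
  S -> A T0 | S B | T0 T1
  A -> T0 T0
  B -> A T0 | S B | T0 T1 | T1 T0
  T0 -> b
  T1 -> a

CYK fill (cells [i..j] with 2 ≤ i ≤ j ≤ 3 only):
  [2..2]={T0}  "b"  orig:{}
  [3..3]={T1}  "a"  orig:{}
  [2..3]={B,S}  "ba"

Original NTs in T[2,3] deriving "ba": ["B", "S"]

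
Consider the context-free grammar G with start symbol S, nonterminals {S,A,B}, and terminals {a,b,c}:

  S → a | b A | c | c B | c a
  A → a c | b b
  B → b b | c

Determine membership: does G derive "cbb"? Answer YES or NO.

Convert to CNF:
  S -> T1 B | T1 T0 | T2 A | a | c
  A -> T0 T1 | T2 T2
  B -> T2 T2 | c
  T0 -> a
  T1 -> c
  T2 -> b

CYK table (by increasing span):
  [0..0]={B,S,T1}  "c"  orig:{B,S}
  [1..1]={T2}  "b"  orig:{}
  [2..2]={T2}  "b"  orig:{}
  [0..1]=∅  "cb"
  [1..2]={A,B}  "bb"
  [0..2]={S}  "cbb"

S ∈ T[0,2] ⇒ YES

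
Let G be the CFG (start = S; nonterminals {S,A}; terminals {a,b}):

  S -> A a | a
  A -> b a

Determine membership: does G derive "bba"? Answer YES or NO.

Convert to CNF:
  S -> A T1 | a
  A -> T0 T1
  T0 -> b
  T1 -> a

Fill CYK table bottom-up:
  cell(0,0) b: {T0}  orig:{}
  cell(1,1) b: {T0}  orig:{}
  cell(2,2) a: {S,T1}  orig:{S}
  cell(0,1) bb: ∅
  cell(1,2) ba: {A}
  cell(0,2) bba: ∅

S ∉ T[0,2] ⇒ NO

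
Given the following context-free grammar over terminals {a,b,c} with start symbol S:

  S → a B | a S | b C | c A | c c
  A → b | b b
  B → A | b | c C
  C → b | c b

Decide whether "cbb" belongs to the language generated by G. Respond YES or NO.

CNF form of G:
  S -> T0 C | T1 A | T1 T1 | T2 B | T2 S
  A -> T0 T0 | b
  B -> T0 T0 | T1 C | b
  C -> T1 T0 | b
  T0 -> b
  T1 -> c
  T2 -> a

CYK fill:
  cell(0,0) c: {T1}  orig:{}
  cell(1,1) b: {A,B,C,T0}  orig:{A,B,C}
  cell(2,2) b: {A,B,C,T0}  orig:{A,B,C}
  cell(0,1) cb: {B,C,S}
  cell(1,2) bb: {A,B,S}
  cell(0,2) cbb: {S}

S ∈ T[0,2] ⇒ YES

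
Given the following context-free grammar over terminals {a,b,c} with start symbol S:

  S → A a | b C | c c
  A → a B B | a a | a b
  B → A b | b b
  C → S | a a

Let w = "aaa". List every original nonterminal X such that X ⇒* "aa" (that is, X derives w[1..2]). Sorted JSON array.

Convert to CNF:
  S -> A T0 | T1 C | T2 T2
  A -> T0 T0 | T0 T1 | T0 X3
  B -> A T1 | T1 T1
  C -> A T0 | T0 T0 | T1 C | T2 T2
  T0 -> a
  T1 -> b
  T2 -> c
  X3 -> B B

CYK fill, restricted to cells inside w[1..2]:
  cell(1,1) a: {T0}  orig:{}
  cell(2,2) a: {T0}  orig:{}
  cell(1,2) aa: {A,C}

Original NTs in T[1,2] deriving "aa": ["A", "C"]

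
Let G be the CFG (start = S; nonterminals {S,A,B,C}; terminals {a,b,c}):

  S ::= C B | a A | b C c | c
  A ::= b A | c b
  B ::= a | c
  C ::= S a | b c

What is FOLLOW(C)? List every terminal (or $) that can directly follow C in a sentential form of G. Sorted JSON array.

FIRST iteration:
iter 1:
  A via A→b A: +{b}
  A via A→c b: +{c}
  B via B→a: +{a}
  B via B→c: +{c}
  C via C→b c: +{b}
  S via S→C B: +{b}
  S via S→a A: +{a}
  S via S→c: +{c}
  S: {a,b,c}  A: {b,c}  B: {a,c}  C: {b}
iter 2:
  C via C→S a: +{a,c}
  S: {a,b,c}  A: {b,c}  B: {a,c}  C: {a,b,c}
iter 3: done
  S: {a,b,c}  A: {b,c}  B: {a,c}  C: {a,b,c}

FOLLOW iteration:
seed FOLLOW(S) with $
pass 1:
  C→S a: FOLLOW(S) ⊇ FIRST(a) = {a}; new: +{a}
  S→C B: FOLLOW(C) ⊇ FIRST(B) = {a,c}; new: +{a,c}
  S→C B: FOLLOW(B) ⊇ FOLLOW(S) ⊇ {$,a}; new: +{$,a}
  S→a A: FOLLOW(A) ⊇ FOLLOW(S) ⊇ {$,a}; new: +{$,a}
  S: {$,a}  A: {$,a}  B: {$,a}  C: {a,c}
pass 2: (no change)
  S: {$,a}  A: {$,a}  B: {$,a}  C: {a,c}

FOLLOW(C) = ["a", "c"]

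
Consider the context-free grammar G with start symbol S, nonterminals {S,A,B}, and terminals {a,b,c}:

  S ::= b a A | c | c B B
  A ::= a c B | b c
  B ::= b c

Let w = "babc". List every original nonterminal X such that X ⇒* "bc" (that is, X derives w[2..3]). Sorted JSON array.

CNF form of G:
  S -> T1 X5 | T2 X4 | c
  A -> T0 X3 | T2 T1
  B -> T2 T1
  T0 -> a
  T1 -> c
  T2 -> b
  X3 -> T1 B
  X4 -> T0 A
  X5 -> B B

CYK fill, restricted to cells inside w[2..3]:
  [2..2]={T2}  "b"  orig:{}
  [3..3]={S,T1}  "c"  orig:{S}
  [2..3]={A,B}  "bc"

Original NTs in T[2,3] deriving "bc": ["A", "B"]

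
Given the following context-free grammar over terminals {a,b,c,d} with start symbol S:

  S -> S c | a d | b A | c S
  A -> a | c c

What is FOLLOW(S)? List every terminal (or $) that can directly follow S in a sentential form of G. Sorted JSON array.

FIRST sets, iterate to fixpoint:
[1]
  A via A→a: +{a}
  A via A→c c: +{c}
  S via S→a d: +{a}
  S via S→b A: +{b}
  S via S→c S: +{c}
  S: {a,b,c}  A: {a,c}
[2] (stable)
  S: {a,b,c}  A: {a,c}

FOLLOW sets:
seed FOLLOW(S) with $
iter 1:
  S→S c: FOLLOW(S) ⊇ FIRST(c) = {c}; new: +{c}
  S→b A: FOLLOW(A) ⊇ FOLLOW(S) ⊇ {$,c}; new: +{$,c}
  FOLLOW[S]={$,c}  FOLLOW[A]={$,c}
iter 2: (stable)
  FOLLOW[S]={$,c}  FOLLOW[A]={$,c}

FOLLOW(S) = ["$", "c"]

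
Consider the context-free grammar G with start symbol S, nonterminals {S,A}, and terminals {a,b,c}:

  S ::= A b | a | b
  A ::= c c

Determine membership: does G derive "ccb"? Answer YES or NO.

Convert to CNF:
  S -> A T1 | a | b
  A -> T0 T0
  T0 -> c
  T1 -> b

Fill CYK table bottom-up:
  T[0,0] 'c' = {T0}  orig:{}
  T[1,1] 'c' = {T0}  orig:{}
  T[2,2] 'b' = {S,T1}  orig:{S}
  T[0,1] 'cc' = {A}
  T[1,2] 'cb' = ∅
  T[0,2] 'ccb' = {S}

S ∈ T[0,2] ⇒ YES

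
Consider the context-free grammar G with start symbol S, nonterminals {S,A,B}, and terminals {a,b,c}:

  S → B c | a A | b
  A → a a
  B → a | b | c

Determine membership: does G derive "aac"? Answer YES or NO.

Convert to CNF:
  S -> B T1 | T0 A | b
  A -> T0 T0
  B -> a | b | c
  T0 -> a
  T1 -> c

Fill CYK table bottom-up:
  T[0,0] 'a' = {B,T0}  orig:{B}
  T[1,1] 'a' = {B,T0}  orig:{B}
  T[2,2] 'c' = {B,T1}  orig:{B}
  T[0,1] 'aa' = {A}
  T[1,2] 'ac' = {S}
  T[0,2] 'aac' = ∅

S ∉ T[0,2] ⇒ NO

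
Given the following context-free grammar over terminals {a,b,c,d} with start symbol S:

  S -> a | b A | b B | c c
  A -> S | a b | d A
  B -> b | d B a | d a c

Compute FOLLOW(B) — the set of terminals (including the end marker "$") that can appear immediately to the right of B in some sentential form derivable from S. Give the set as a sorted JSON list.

FIRST sets, iterate to fixpoint:
iter 1:
  A via A→a b: +{a}
  A via A→d A: +{d}
  B via B→b: +{b}
  B via B→d B a: +{d}
  S via S→a: +{a}
  S via S→b A: +{b}
  S via S→c c: +{c}
  FIRST(S)={a,b,c}  FIRST(A)={a,d}  FIRST(B)={b,d}
iter 2:
  A via A→S: +{b,c}
  FIRST(S)={a,b,c}  FIRST(A)={a,b,c,d}  FIRST(B)={b,d}
iter 3: (stable)
  FIRST(S)={a,b,c}  FIRST(A)={a,b,c,d}  FIRST(B)={b,d}

FOLLOW sets:
initialize: $ ∈ FOLLOW(S)
pass 1:
  B→d B a: FOLLOW(B) ⊇ FIRST(a) = {a}; new: +{a}
  S→b A: FOLLOW(A) ⊇ FOLLOW(S) ⊇ {$}; new: +{$}
  S→b B: FOLLOW(B) ⊇ FOLLOW(S) ⊇ {$}; new: +{$}
  FOLLOW(S)={$}  FOLLOW(A)={$}  FOLLOW(B)={$,a}
pass 2: (no change)
  FOLLOW(S)={$}  FOLLOW(A)={$}  FOLLOW(B)={$,a}

FOLLOW(B) = ["$", "a"]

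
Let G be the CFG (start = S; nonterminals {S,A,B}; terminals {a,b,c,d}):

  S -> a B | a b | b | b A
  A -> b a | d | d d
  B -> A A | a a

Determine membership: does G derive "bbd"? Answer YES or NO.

CNF form of G:
  S -> T0 A | T1 B | T1 T0 | b
  A -> T0 T1 | T2 T2 | d
  B -> A A | T1 T1
  T0 -> b
  T1 -> a
  T2 -> d

CYK table (by increasing span):
  cell(0,0) b: {S,T0}  orig:{S}
  cell(1,1) b: {S,T0}  orig:{S}
  cell(2,2) d: {A,T2}  orig:{A}
  cell(0,1) bb: ∅
  cell(1,2) bd: {S}
  cell(0,2) bbd: ∅

S ∉ T[0,2] ⇒ NO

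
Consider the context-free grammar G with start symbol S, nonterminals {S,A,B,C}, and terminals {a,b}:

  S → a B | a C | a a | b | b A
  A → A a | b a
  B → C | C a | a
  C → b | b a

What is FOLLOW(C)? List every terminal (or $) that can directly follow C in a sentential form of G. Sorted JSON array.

FIRST sets, iterate to fixpoint:
[1]
  A via A→b a: +{b}
  B via B→a: +{a}
  C via C→b: +{b}
  S via S→a B: +{a}
  S via S→b: +{b}
  FIRST[S]={a,b}  FIRST[A]={b}  FIRST[B]={a}  FIRST[C]={b}
[2]
  B via B→C: +{b}
  FIRST[S]={a,b}  FIRST[A]={b}  FIRST[B]={a,b}  FIRST[C]={b}
[3] — fixpoint
  FIRST[S]={a,b}  FIRST[A]={b}  FIRST[B]={a,b}  FIRST[C]={b}

FOLLOW iteration:
FOLLOW(S) := {$}
iter 1:
  A→A a: FOLLOW(A) ⊇ FIRST(a) = {a}; new: +{a}
  B→C a: FOLLOW(C) ⊇ FIRST(a) = {a}; new: +{a}
  S→a B: FOLLOW(B) ⊇ FOLLOW(S) ⊇ {$}; new: +{$}
  S→a C: FOLLOW(C) ⊇ FOLLOW(S) ⊇ {$}; new: +{$}
  S→b A: FOLLOW(A) ⊇ FOLLOW(S) ⊇ {$}; new: +{$}
  FOLLOW(S)={$}  FOLLOW(A)={$,a}  FOLLOW(B)={$}  FOLLOW(C)={$,a}
iter 2: — fixpoint
  FOLLOW(S)={$}  FOLLOW(A)={$,a}  FOLLOW(B)={$}  FOLLOW(C)={$,a}

FOLLOW(C) = ["$", "a"]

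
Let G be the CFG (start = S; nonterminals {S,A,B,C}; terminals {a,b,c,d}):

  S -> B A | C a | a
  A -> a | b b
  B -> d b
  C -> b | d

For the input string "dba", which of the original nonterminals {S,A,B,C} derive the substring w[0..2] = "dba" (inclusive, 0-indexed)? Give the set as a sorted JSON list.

Convert to CNF:
  S -> B A | C T2 | a
  A -> T0 T0 | a
  B -> T1 T0
  C -> b | d
  T0 -> b
  T1 -> d
  T2 -> a

CYK fill (cells [i..j] with 0 ≤ i ≤ j ≤ 2 only):
  [0..0]={C,T1}  "d"  orig:{C}
  [1..1]={C,T0}  "b"  orig:{C}
  [2..2]={A,S,T2}  "a"  orig:{A,S}
  [0..1]={B}  "db"
  [1..2]={S}  "ba"
  [0..2]={S}  "dba"

Original NTs in T[0,2] deriving "dba": ["S"]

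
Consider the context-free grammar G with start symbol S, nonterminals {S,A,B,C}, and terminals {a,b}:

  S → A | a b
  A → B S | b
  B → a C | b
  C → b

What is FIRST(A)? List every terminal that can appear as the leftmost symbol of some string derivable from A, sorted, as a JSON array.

Compute FIRST by fixpoint:
iter 1:
  A via A→b: +{b}
  B via B→a C: +{a}
  B via B→b: +{b}
  C via C→b: +{b}
  S via S→A: +{b}
  S via S→a b: +{a}
  S: {a,b}  A: {b}  B: {a,b}  C: {b}
iter 2:
  A via A→B S: +{a}
  S: {a,b}  A: {a,b}  B: {a,b}  C: {b}
iter 3: (stable)
  S: {a,b}  A: {a,b}  B: {a,b}  C: {b}

FIRST(A) = ["a", "b"]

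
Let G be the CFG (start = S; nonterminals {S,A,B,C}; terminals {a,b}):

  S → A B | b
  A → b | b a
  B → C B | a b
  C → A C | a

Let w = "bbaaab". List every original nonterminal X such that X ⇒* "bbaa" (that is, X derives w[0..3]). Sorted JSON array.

CNF form of G:
  S -> A B | b
  A -> T0 T1 | b
  B -> C B | T1 T0
  C -> A C | a
  T0 -> b
  T1 -> a

CYK fill, restricted to cells inside w[0..3]:
  T[0,0] 'b' = {A,S,T0}  orig:{A,S}
  T[1,1] 'b' = {A,S,T0}  orig:{A,S}
  T[2,2] 'a' = {C,T1}  orig:{C}
  T[3,3] 'a' = {C,T1}  orig:{C}
  T[0,1] 'bb' = ∅
  T[1,2] 'ba' = {A,C}
  T[2,3] 'aa' = ∅
  T[0,2] 'bba' = {C}
  T[1,3] 'baa' = {C}
  T[0,3] 'bbaa' = {C}

Original NTs in T[0,3] deriving "bbaa": ["C"]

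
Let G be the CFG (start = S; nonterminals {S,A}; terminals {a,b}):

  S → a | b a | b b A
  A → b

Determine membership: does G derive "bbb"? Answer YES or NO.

Convert to CNF:
  S -> T0 T1 | T0 X2 | a
  A -> b
  T0 -> b
  T1 -> a
  X2 -> T0 A

CYK fill:
  T[0,0] 'b' = {A,T0}  orig:{A}
  T[1,1] 'b' = {A,T0}  orig:{A}
  T[2,2] 'b' = {A,T0}  orig:{A}
  T[0,1] 'bb' = {X2}  orig:{}
  T[1,2] 'bb' = {X2}  orig:{}
  T[0,2] 'bbb' = {S}

S ∈ T[0,2] ⇒ YES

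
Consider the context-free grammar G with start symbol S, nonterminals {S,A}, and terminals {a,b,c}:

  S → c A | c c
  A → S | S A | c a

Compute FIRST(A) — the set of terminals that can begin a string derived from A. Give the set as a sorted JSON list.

Compute FIRST by fixpoint:
pass 1:
  A via A→c a: +{c}
  S via S→c A: +{c}
  FIRST[S]={c}  FIRST[A]={c}
pass 2: — fixpoint
  FIRST[S]={c}  FIRST[A]={c}

FIRST(A) = ["c"]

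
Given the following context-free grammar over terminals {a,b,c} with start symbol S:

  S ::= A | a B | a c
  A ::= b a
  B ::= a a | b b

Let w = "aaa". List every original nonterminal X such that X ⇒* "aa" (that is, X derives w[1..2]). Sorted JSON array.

CNF form of G:
  S -> T0 T1 | T1 B | T1 T2
  A -> T0 T1
  B -> T0 T0 | T1 T1
  T0 -> b
  T1 -> a
  T2 -> c

CYK fill (cells [i..j] with 1 ≤ i ≤ j ≤ 2 only):
  T[1,1] 'a' = {T1}  orig:{}
  T[2,2] 'a' = {T1}  orig:{}
  T[1,2] 'aa' = {B}

Original NTs in T[1,2] deriving "aa": ["B"]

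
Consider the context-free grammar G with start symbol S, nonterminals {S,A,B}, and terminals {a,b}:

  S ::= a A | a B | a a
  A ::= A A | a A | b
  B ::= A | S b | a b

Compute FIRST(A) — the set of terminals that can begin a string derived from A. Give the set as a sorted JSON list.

FIRST iteration:
iter 1:
  A via A→a A: +{a}
  A via A→b: +{b}
  B via B→A: +{a,b}
  S via S→a A: +{a}
  FIRST[S]={a}  FIRST[A]={a,b}  FIRST[B]={a,b}
iter 2: (no change)
  FIRST[S]={a}  FIRST[A]={a,b}  FIRST[B]={a,b}

FIRST(A) = ["a", "b"]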